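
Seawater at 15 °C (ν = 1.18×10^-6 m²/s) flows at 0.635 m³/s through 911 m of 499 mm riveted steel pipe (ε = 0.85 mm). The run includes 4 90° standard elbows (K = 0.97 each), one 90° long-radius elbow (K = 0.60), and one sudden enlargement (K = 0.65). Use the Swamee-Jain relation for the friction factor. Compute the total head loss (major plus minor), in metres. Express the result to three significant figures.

H_L ≈ 25.0 m

V = 4Q/(πD²) = 3.247 m/s; V²/2g = 0.5374 m
Re = 1.37×10^6, ε/D = 0.00170 → f = 0.02267 (Swamee-Jain)
Major: h_f = f(L/D)·V²/2g = 0.02267·1826·0.5374 = 22.24 m
Minor: ΣK = 5.13; h_m = ΣK·V²/2g = 2.757 m
Total H_L = 22.24 + 2.757 = 24.99 m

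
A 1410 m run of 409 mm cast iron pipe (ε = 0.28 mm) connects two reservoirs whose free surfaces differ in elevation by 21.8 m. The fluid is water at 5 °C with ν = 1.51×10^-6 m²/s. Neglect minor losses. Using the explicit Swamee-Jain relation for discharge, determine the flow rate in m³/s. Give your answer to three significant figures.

Q ≈ 0.340 m³/s

Swamee-Jain (Type II): Q = -0.965·√(gD⁵h_f/L)·ln[ε/(3.7D) + √(3.17ν²L/(gD³h_f))]
√(gD⁵h_f/L) = √(9.81·0.409⁵·21.8/1410) = 0.04166
ε/(3.7D) = 1.85×10^-4; √(3.17ν²L/(gD³h_f)) = 2.64×10^-5
Q = -0.965·0.04166·ln(2.114×10^-4) = 0.3402 m³/s
Check: V = 2.59 m/s, Re = 7.01×10^5, f = 0.01862, h_f = 21.9 m ≈ 21.8 m ✓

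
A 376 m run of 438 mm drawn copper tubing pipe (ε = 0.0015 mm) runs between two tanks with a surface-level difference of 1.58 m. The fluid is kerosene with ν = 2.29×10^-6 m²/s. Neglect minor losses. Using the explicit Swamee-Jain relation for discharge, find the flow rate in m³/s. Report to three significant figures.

Q ≈ 0.238 m³/s

Swamee-Jain (Type II): Q = -0.965·√(gD⁵h_f/L)·ln[ε/(3.7D) + √(3.17ν²L/(gD³h_f))]
√(gD⁵h_f/L) = √(9.81·0.438⁵·1.58/376) = 0.02578
ε/(3.7D) = 9.26×10^-7; √(3.17ν²L/(gD³h_f)) = 6.93×10^-5
Q = -0.965·0.02578·ln(7.020×10^-5) = 0.2379 m³/s
Check: V = 1.58 m/s, Re = 3.02×10^5, f = 0.01440, h_f = 1.57 m ≈ 1.58 m ✓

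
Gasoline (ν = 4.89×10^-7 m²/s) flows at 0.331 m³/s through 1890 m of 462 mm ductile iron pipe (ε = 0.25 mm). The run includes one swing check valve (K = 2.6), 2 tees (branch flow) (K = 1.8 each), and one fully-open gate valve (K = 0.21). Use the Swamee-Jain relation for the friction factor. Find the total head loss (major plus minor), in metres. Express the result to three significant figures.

V = 4Q/(πD²) = 1.974 m/s; V²/2g = 0.1987 m
Re = 1.87×10^6, ε/D = 5.41×10^-4 → f = 0.01733 (Swamee-Jain)
Major: h_f = f(L/D)·V²/2g = 0.01733·4091·0.1987 = 14.09 m
Minor: ΣK = 6.41; h_m = ΣK·V²/2g = 1.274 m
Total H_L = 14.09 + 1.274 = 15.36 m

H_L ≈ 15.4 m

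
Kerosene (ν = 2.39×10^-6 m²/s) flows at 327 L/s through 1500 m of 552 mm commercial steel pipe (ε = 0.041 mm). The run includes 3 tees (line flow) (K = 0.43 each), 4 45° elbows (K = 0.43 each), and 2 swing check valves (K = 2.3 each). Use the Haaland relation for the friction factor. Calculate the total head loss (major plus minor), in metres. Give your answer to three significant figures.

H_L ≈ 4.57 m

V = 4Q/(πD²) = 1.366 m/s; V²/2g = 0.09516 m
Re = 3.16×10^5, ε/D = 7.43×10^-5 → f = 0.01489 (Haaland)
Major: h_f = f(L/D)·V²/2g = 0.01489·2717·0.09516 = 3.850 m
Minor: ΣK = 7.61; h_m = ΣK·V²/2g = 0.7242 m
Total H_L = 3.850 + 0.7242 = 4.574 m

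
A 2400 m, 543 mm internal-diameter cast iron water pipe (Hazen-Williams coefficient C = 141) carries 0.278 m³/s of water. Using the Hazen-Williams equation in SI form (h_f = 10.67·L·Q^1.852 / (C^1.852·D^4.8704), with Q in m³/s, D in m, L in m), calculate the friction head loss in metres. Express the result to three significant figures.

h_f ≈ 4.90 m

h_f = 10.67·2400·0.278^1.852 / (141^1.852·0.543^4.8704) = 4.898 m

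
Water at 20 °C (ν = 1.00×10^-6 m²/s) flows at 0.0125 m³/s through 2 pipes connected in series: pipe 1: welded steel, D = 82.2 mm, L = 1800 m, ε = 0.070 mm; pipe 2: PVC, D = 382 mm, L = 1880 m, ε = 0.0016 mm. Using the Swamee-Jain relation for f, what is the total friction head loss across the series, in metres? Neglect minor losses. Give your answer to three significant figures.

Pipe 1: V = 2.355 m/s, Re = 1.94×10^5, ε/D = 8.52×10^-4, f = 0.02063, h_1 = f(L/D)V²/2g = 127.8 m
Pipe 2: V = 0.1091 m/s, Re = 4.17×10^4, ε/D = 4.19×10^-6, f = 0.02166, h_2 = f(L/D)V²/2g = 0.06462 m
Series → Q common, losses add: H = Σh = 127.8 m

H ≈ 128 m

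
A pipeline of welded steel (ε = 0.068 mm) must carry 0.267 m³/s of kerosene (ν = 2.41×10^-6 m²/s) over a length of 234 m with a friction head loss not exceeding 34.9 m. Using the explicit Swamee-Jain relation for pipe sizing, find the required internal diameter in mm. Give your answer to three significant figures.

Swamee-Jain (Type III): D = 0.66·[ε^1.25·(LQ²/(gh_f))^4.75 + ν·Q^9.4·(L/(gh_f))^5.2]^0.04
LQ²/(gh_f) = 0.04872; L/(gh_f) = 0.6835
Term 1 = ε^1.25·(…)^4.75 = 3.61×10^-12; Term 2 = ν·Q^9.4·(…)^5.2 = 1.35×10^-12
D = 0.66·(3.61×10^-12 + 1.35×10^-12)^0.04 = 0.2330 m = 233 mm
Check: V = 6.26 m/s, Re = 6.05×10^5, f = 0.01610, h_f = 32.3 m ≈ 34.9 m ✓

D ≈ 233 mm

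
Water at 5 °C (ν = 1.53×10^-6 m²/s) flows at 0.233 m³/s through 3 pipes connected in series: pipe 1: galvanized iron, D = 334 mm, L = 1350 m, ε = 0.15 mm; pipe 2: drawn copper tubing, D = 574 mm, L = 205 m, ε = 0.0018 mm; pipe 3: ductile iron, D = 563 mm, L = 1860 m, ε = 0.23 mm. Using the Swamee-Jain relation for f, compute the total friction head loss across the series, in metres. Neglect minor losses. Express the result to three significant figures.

Pipe 1: V = 2.659 m/s, Re = 5.81×10^5, ε/D = 4.49×10^-4, f = 0.01732, h_1 = f(L/D)V²/2g = 25.23 m
Pipe 2: V = 0.9004 m/s, Re = 3.38×10^5, ε/D = 3.14×10^-6, f = 0.01410, h_2 = f(L/D)V²/2g = 0.2081 m
Pipe 3: V = 0.9359 m/s, Re = 3.44×10^5, ε/D = 4.09×10^-4, f = 0.01760, h_3 = f(L/D)V²/2g = 2.595 m
Series → Q common, losses add: H = Σh = 28.03 m

H ≈ 28.0 m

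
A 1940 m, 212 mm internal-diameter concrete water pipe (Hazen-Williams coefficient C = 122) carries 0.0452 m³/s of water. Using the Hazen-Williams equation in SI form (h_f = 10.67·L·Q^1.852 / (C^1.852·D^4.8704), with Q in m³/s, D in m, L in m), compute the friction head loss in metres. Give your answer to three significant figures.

h_f = 10.67·1940·0.0452^1.852 / (122^1.852·0.212^4.8704) = 17.47 m

h_f ≈ 17.5 m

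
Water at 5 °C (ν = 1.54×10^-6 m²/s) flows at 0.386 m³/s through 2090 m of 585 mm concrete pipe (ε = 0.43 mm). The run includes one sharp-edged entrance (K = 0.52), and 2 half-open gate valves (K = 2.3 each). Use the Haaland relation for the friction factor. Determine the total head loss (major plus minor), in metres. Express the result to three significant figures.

V = 4Q/(πD²) = 1.436 m/s; V²/2g = 0.1051 m
Re = 5.46×10^5, ε/D = 7.35×10^-4 → f = 0.01888 (Haaland)
Major: h_f = f(L/D)·V²/2g = 0.01888·3573·0.1051 = 7.089 m
Minor: ΣK = 5.12; h_m = ΣK·V²/2g = 0.5382 m
Total H_L = 7.089 + 0.5382 = 7.627 m

H_L ≈ 7.63 m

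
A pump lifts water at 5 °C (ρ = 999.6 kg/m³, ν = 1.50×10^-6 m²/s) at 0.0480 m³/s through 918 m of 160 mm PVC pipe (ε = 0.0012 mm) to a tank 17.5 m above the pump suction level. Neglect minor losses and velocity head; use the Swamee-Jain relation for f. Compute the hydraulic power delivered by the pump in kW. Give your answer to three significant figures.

V = 4Q/(πD²) = 2.387 m/s; Re = 2.55×10^5; ε/D = 7.50×10^-6; f = 0.01491
h_f = f(L/D)V²/2g = 24.84 m
Total head H = z + h_f = 17.5 + 24.84 = 42.34 m
P_hyd = ρgQH = 999.6·9.81·0.0480·42.34 = 19.93 kW

P_hyd ≈ 19.9 kW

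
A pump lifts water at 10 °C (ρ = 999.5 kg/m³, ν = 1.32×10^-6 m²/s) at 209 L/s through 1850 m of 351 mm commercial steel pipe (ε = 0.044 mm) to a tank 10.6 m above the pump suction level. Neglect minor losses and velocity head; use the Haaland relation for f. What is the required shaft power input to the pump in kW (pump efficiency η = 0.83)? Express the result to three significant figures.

P_shaft ≈ 70.5 kW

V = 4Q/(πD²) = 2.160 m/s; Re = 5.74×10^5; ε/D = 1.25×10^-4; f = 0.01434
h_f = f(L/D)V²/2g = 17.97 m
Total head H = z + h_f = 10.6 + 17.97 = 28.57 m
P_hyd = ρgQH = 999.5·9.81·0.209·28.57 = 58.55 kW
P_shaft = P_hyd/η = 58.55/0.83 = 70.54 kW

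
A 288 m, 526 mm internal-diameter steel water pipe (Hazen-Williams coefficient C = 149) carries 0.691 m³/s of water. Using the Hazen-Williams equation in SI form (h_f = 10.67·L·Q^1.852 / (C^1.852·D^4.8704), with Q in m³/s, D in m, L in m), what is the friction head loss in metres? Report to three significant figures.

h_f ≈ 3.35 m

h_f = 10.67·288·0.691^1.852 / (149^1.852·0.526^4.8704) = 3.345 m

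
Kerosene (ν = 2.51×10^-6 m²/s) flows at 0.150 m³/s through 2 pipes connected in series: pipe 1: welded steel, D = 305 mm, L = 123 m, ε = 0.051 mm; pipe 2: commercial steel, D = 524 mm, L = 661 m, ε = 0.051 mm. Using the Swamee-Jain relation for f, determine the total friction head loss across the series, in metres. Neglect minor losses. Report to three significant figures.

Pipe 1: V = 2.053 m/s, Re = 2.49×10^5, ε/D = 1.67×10^-4, f = 0.01641, h_1 = f(L/D)V²/2g = 1.422 m
Pipe 2: V = 0.6956 m/s, Re = 1.45×10^5, ε/D = 9.73×10^-5, f = 0.01725, h_2 = f(L/D)V²/2g = 0.5366 m
Series → Q common, losses add: H = Σh = 1.958 m

H ≈ 1.96 m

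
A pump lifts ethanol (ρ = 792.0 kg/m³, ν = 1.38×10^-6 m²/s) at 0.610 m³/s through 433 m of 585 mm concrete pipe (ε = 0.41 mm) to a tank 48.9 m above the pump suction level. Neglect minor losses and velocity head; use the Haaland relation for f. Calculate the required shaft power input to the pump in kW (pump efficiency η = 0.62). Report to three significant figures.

P_shaft ≈ 401 kW

V = 4Q/(πD²) = 2.269 m/s; Re = 9.62×10^5; ε/D = 7.01×10^-4; f = 0.01843
h_f = f(L/D)V²/2g = 3.582 m
Total head H = z + h_f = 48.9 + 3.582 = 52.48 m
P_hyd = ρgQH = 792.0·9.81·0.610·52.48 = 248.7 kW
P_shaft = P_hyd/η = 248.7/0.62 = 401.2 kW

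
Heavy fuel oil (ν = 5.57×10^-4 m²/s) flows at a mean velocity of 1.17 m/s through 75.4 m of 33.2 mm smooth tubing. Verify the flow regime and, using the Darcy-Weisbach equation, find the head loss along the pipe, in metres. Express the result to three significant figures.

h_f ≈ 145 m

Re = VD/ν = 1.17·0.03320/5.57×10^-4 = 69.7 → laminar (Re < 2300)
f = 64/Re = 0.9177
h_f = f(L/D)V²/(2g) = 0.9177·(75.4/0.03320)·1.17²/(2·9.81) = 145.4 m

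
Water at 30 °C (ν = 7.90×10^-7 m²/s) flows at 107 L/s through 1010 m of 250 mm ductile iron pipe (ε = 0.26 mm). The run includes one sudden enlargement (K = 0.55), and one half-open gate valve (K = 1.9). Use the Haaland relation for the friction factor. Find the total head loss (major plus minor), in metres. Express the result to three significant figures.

H_L ≈ 20.4 m

V = 4Q/(πD²) = 2.180 m/s; V²/2g = 0.2422 m
Re = 6.90×10^5, ε/D = 0.00104 → f = 0.02024 (Haaland)
Major: h_f = f(L/D)·V²/2g = 0.02024·4040·0.2422 = 19.80 m
Minor: ΣK = 2.45; h_m = ΣK·V²/2g = 0.5933 m
Total H_L = 19.80 + 0.5933 = 20.39 m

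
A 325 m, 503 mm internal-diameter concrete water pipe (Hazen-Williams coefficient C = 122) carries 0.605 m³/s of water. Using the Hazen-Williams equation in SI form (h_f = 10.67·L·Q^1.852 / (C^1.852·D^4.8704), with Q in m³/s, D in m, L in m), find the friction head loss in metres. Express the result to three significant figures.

h_f ≈ 5.31 m

h_f = 10.67·325·0.605^1.852 / (122^1.852·0.503^4.8704) = 5.314 m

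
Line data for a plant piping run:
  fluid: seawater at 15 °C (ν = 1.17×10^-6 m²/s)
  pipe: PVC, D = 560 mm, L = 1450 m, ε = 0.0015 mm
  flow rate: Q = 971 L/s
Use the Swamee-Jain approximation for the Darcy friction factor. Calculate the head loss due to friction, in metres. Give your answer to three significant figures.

V = 4Q/(πD²) = 4·0.971/(π·0.560²) = 3.942 m/s
Re = VD/ν = 3.942·0.560/1.17×10^-6 = 1.89×10^6 → turbulent
ε/D = 0.0015/560 = 2.68×10^-6
Swamee-Jain: f = 0.01056
h_f = f(L/D)V²/(2g) = 0.01056·(1450/0.560)·3.942²/(2·9.81) = 21.66 m

h_f ≈ 21.7 m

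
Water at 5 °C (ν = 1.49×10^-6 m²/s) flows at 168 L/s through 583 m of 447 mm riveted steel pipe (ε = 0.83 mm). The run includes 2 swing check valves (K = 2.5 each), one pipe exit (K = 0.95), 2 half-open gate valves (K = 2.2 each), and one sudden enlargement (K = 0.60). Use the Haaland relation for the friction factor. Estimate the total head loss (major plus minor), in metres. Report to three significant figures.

H_L ≈ 2.43 m

V = 4Q/(πD²) = 1.071 m/s; V²/2g = 0.05841 m
Re = 3.21×10^5, ε/D = 0.00186 → f = 0.02353 (Haaland)
Major: h_f = f(L/D)·V²/2g = 0.02353·1304·0.05841 = 1.793 m
Minor: ΣK = 11.0; h_m = ΣK·V²/2g = 0.6396 m
Total H_L = 1.793 + 0.6396 = 2.433 m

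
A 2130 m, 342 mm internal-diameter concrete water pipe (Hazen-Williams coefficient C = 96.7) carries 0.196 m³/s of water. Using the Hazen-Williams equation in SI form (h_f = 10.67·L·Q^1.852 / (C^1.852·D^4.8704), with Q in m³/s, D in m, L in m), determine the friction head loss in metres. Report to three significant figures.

h_f ≈ 43.5 m

h_f = 10.67·2130·0.196^1.852 / (96.7^1.852·0.342^4.8704) = 43.48 m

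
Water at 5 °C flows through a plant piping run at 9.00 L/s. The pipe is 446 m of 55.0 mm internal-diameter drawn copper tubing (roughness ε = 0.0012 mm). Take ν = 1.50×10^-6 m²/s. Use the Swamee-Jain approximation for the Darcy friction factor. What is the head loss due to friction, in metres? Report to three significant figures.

V = 4Q/(πD²) = 4·0.00900/(π·0.0550²) = 3.788 m/s
Re = VD/ν = 3.788·0.0550/1.50×10^-6 = 1.39×10^5 → turbulent
ε/D = 0.0012/55.0 = 2.18×10^-5
Swamee-Jain: f = 0.01686
h_f = f(L/D)V²/(2g) = 0.01686·(446/0.0550)·3.788²/(2·9.81) = 99.98 m

h_f ≈ 100.0 m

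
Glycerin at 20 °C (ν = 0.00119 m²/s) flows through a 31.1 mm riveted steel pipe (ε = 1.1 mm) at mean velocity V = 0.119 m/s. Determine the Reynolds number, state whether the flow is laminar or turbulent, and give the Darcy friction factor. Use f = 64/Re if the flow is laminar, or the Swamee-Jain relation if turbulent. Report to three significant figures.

Re = VD/ν = 0.1190·0.0311/0.00119 = 3.11
Re < 2300 → laminar → f = 64/Re = 20.58

Re ≈ 3.11; laminar; f = 64/Re ≈ 20.6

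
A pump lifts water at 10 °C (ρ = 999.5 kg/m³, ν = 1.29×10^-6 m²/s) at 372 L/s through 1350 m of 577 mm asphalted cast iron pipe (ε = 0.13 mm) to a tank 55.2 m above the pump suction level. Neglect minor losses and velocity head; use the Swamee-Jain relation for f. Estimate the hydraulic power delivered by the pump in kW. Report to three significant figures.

P_hyd ≈ 215 kW

V = 4Q/(πD²) = 1.423 m/s; Re = 6.36×10^5; ε/D = 2.25×10^-4; f = 0.01546
h_f = f(L/D)V²/2g = 3.731 m
Total head H = z + h_f = 55.2 + 3.731 = 58.93 m
P_hyd = ρgQH = 999.5·9.81·0.372·58.93 = 215.0 kW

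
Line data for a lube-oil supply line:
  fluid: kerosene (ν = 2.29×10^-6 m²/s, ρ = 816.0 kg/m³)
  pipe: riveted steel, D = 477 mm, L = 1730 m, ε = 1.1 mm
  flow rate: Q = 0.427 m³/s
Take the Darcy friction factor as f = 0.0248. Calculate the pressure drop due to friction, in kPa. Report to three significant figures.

Δp ≈ 210 kPa

V = 4Q/(πD²) = 4·0.427/(π·0.477²) = 2.389 m/s
h_f = f(L/D)V²/(2g) = 0.02480·(1730/0.477)·2.389²/(2·9.81) = 26.17 m
Δp = ρg·h_f = 816.0·9.81·26.17 = 209.5 kPa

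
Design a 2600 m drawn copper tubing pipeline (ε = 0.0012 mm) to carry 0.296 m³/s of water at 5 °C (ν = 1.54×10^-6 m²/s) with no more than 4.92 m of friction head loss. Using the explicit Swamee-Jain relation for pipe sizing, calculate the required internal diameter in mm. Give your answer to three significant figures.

D ≈ 560 mm

Swamee-Jain (Type III): D = 0.66·[ε^1.25·(LQ²/(gh_f))^4.75 + ν·Q^9.4·(L/(gh_f))^5.2]^0.04
LQ²/(gh_f) = 4.720; L/(gh_f) = 53.87
Term 1 = ε^1.25·(…)^4.75 = 6.31×10^-5; Term 2 = ν·Q^9.4·(…)^5.2 = 0.0166
D = 0.66·(6.31×10^-5 + 0.0166)^0.04 = 0.5603 m = 560 mm
Check: V = 1.20 m/s, Re = 4.37×10^5, f = 0.01344, h_f = 4.58 m ≈ 4.92 m ✓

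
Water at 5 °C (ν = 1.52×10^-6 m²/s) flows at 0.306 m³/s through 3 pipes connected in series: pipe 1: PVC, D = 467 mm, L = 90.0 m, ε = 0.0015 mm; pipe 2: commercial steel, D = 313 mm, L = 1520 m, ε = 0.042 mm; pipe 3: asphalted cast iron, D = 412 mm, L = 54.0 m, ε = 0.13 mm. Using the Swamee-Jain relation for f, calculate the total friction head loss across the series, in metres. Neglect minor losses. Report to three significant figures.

Pipe 1: V = 1.786 m/s, Re = 5.49×10^5, ε/D = 3.21×10^-6, f = 0.01293, h_1 = f(L/D)V²/2g = 0.4053 m
Pipe 2: V = 3.977 m/s, Re = 8.19×10^5, ε/D = 1.34×10^-4, f = 0.01420, h_2 = f(L/D)V²/2g = 55.57 m
Pipe 3: V = 2.295 m/s, Re = 6.22×10^5, ε/D = 3.16×10^-4, f = 0.01627, h_3 = f(L/D)V²/2g = 0.5727 m
Series → Q common, losses add: H = Σh = 56.55 m

H ≈ 56.6 m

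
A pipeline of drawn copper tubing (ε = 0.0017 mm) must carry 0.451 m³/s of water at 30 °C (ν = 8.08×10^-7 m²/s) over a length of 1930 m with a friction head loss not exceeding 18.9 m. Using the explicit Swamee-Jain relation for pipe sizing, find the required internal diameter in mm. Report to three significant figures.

Swamee-Jain (Type III): D = 0.66·[ε^1.25·(LQ²/(gh_f))^4.75 + ν·Q^9.4·(L/(gh_f))^5.2]^0.04
LQ²/(gh_f) = 2.117; L/(gh_f) = 10.41
Term 1 = ε^1.25·(…)^4.75 = 2.17×10^-6; Term 2 = ν·Q^9.4·(…)^5.2 = 8.86×10^-5
D = 0.66·(2.17×10^-6 + 8.86×10^-5)^0.04 = 0.4548 m = 455 mm
Check: V = 2.78 m/s, Re = 1.56×10^6, f = 0.01091, h_f = 18.2 m ≈ 18.9 m ✓

D ≈ 455 mm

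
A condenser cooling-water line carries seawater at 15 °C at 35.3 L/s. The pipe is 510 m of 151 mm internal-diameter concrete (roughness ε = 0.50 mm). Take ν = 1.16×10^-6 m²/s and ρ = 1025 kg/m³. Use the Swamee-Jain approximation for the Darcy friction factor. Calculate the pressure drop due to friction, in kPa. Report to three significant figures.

Δp ≈ 185 kPa

V = 4Q/(πD²) = 4·0.0353/(π·0.151²) = 1.971 m/s
Re = VD/ν = 1.971·0.151/1.16×10^-6 = 2.57×10^5 → turbulent
ε/D = 0.50/151 = 0.00331
Swamee-Jain: f = 0.02756
h_f = f(L/D)V²/(2g) = 0.02756·(510/0.151)·1.971²/(2·9.81) = 18.43 m
Δp = ρg·h_f = 1025·9.81·18.43 = 185.3 kPa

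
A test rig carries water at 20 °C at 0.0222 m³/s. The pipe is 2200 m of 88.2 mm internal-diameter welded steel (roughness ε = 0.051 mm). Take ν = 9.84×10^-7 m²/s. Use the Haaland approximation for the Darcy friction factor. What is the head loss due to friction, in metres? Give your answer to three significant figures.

h_f ≈ 309 m

V = 4Q/(πD²) = 4·0.0222/(π·0.0882²) = 3.634 m/s
Re = VD/ν = 3.634·0.0882/9.84×10^-7 = 3.26×10^5 → turbulent
ε/D = 0.051/88.2 = 5.78×10^-4
Haaland: f = 0.01843
h_f = f(L/D)V²/(2g) = 0.01843·(2200/0.0882)·3.634²/(2·9.81) = 309.3 m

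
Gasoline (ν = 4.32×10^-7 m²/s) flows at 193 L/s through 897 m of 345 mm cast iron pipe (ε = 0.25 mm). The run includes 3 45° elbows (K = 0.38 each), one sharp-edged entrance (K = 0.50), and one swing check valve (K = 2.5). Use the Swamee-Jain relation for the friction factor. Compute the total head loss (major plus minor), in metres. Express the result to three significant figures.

V = 4Q/(πD²) = 2.065 m/s; V²/2g = 0.2172 m
Re = 1.65×10^6, ε/D = 7.25×10^-4 → f = 0.01849 (Swamee-Jain)
Major: h_f = f(L/D)·V²/2g = 0.01849·2600·0.2172 = 10.44 m
Minor: ΣK = 4.14; h_m = ΣK·V²/2g = 0.8994 m
Total H_L = 10.44 + 0.8994 = 11.34 m

H_L ≈ 11.3 m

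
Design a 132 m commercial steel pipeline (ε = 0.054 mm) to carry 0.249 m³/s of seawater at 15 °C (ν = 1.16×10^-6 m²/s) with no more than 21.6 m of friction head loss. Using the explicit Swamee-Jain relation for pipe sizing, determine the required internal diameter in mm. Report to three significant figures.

Swamee-Jain (Type III): D = 0.66·[ε^1.25·(LQ²/(gh_f))^4.75 + ν·Q^9.4·(L/(gh_f))^5.2]^0.04
LQ²/(gh_f) = 0.03862; L/(gh_f) = 0.6229
Term 1 = ε^1.25·(…)^4.75 = 8.97×10^-13; Term 2 = ν·Q^9.4·(…)^5.2 = 2.09×10^-13
D = 0.66·(8.97×10^-13 + 2.09×10^-13)^0.04 = 0.2194 m = 219 mm
Check: V = 6.58 m/s, Re = 1.25×10^6, f = 0.01510, h_f = 20.1 m ≈ 21.6 m ✓

D ≈ 219 mm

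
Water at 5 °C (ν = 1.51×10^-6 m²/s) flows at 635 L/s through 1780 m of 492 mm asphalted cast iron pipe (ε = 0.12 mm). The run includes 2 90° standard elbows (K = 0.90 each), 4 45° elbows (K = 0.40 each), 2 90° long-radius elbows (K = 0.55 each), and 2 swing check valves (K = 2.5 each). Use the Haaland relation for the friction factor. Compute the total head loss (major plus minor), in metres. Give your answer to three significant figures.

H_L ≈ 36.3 m

V = 4Q/(πD²) = 3.340 m/s; V²/2g = 0.5686 m
Re = 1.09×10^6, ε/D = 2.44×10^-4 → f = 0.01501 (Haaland)
Major: h_f = f(L/D)·V²/2g = 0.01501·3618·0.5686 = 30.88 m
Minor: ΣK = 9.50; h_m = ΣK·V²/2g = 5.402 m
Total H_L = 30.88 + 5.402 = 36.28 m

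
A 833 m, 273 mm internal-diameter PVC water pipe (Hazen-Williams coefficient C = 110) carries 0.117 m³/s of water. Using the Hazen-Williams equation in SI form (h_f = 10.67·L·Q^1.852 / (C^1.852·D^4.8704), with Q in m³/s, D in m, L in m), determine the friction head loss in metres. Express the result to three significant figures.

h_f = 10.67·833·0.117^1.852 / (110^1.852·0.273^4.8704) = 15.44 m

h_f ≈ 15.4 m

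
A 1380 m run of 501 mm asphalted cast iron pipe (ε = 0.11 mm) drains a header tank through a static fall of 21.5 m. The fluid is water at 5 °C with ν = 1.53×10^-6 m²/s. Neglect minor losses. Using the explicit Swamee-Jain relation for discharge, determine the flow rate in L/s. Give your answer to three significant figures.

Q ≈ 633 L/s

Swamee-Jain (Type II): Q = -0.965·√(gD⁵h_f/L)·ln[ε/(3.7D) + √(3.17ν²L/(gD³h_f))]
√(gD⁵h_f/L) = √(9.81·0.501⁵·21.5/1380) = 0.06946
ε/(3.7D) = 5.93×10^-5; √(3.17ν²L/(gD³h_f)) = 1.96×10^-5
Q = -0.965·0.06946·ln(7.899×10^-5) = 0.6331 m³/s
Check: V = 3.21 m/s, Re = 1.05×10^6, f = 0.01494, h_f = 21.6 m ≈ 21.5 m ✓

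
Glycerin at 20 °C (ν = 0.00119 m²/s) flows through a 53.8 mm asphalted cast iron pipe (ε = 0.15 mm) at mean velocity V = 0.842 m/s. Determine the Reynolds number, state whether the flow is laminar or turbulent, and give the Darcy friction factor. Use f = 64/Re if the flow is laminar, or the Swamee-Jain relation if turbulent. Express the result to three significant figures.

Re = VD/ν = 0.8420·0.0538/0.00119 = 38.1
Re < 2300 → laminar → f = 64/Re = 1.681

Re ≈ 38.1; laminar; f = 64/Re ≈ 1.68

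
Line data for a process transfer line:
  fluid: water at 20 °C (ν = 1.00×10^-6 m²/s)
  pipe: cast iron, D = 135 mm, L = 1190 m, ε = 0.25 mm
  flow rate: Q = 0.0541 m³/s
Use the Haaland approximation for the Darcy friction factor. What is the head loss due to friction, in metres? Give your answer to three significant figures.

h_f ≈ 150 m

V = 4Q/(πD²) = 4·0.0541/(π·0.135²) = 3.780 m/s
Re = VD/ν = 3.780·0.135/1.00×10^-6 = 5.10×10^5 → turbulent
ε/D = 0.25/135 = 0.00185
Haaland: f = 0.02333
h_f = f(L/D)V²/(2g) = 0.02333·(1190/0.135)·3.780²/(2·9.81) = 149.7 m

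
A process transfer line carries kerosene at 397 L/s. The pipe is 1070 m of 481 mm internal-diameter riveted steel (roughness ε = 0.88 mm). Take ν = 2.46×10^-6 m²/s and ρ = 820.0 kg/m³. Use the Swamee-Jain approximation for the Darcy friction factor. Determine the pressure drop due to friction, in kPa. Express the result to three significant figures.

Δp ≈ 102 kPa

V = 4Q/(πD²) = 4·0.397/(π·0.481²) = 2.185 m/s
Re = VD/ν = 2.185·0.481/2.46×10^-6 = 4.27×10^5 → turbulent
ε/D = 0.88/481 = 0.00183
Swamee-Jain: f = 0.02346
h_f = f(L/D)V²/(2g) = 0.02346·(1070/0.481)·2.185²/(2·9.81) = 12.69 m
Δp = ρg·h_f = 820.0·9.81·12.69 = 102.1 kPa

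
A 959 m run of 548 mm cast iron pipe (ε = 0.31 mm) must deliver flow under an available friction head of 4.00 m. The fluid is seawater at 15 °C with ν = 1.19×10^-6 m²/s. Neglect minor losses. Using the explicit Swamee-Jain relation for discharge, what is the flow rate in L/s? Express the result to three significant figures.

Q ≈ 374 L/s

Swamee-Jain (Type II): Q = -0.965·√(gD⁵h_f/L)·ln[ε/(3.7D) + √(3.17ν²L/(gD³h_f))]
√(gD⁵h_f/L) = √(9.81·0.548⁵·4.00/959) = 0.04497
ε/(3.7D) = 1.53×10^-4; √(3.17ν²L/(gD³h_f)) = 2.58×10^-5
Q = -0.965·0.04497·ln(1.787×10^-4) = 0.3745 m³/s
Check: V = 1.59 m/s, Re = 7.31×10^5, f = 0.01790, h_f = 4.03 m ≈ 4.00 m ✓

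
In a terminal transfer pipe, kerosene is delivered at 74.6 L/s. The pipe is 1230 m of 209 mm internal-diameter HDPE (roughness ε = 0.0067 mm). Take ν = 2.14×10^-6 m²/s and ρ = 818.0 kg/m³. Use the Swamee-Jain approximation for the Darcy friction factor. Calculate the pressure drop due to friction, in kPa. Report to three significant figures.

V = 4Q/(πD²) = 4·0.0746/(π·0.209²) = 2.174 m/s
Re = VD/ν = 2.174·0.209/2.14×10^-6 = 2.12×10^5 → turbulent
ε/D = 0.0067/209 = 3.21×10^-5
Swamee-Jain: f = 0.01565
h_f = f(L/D)V²/(2g) = 0.01565·(1230/0.209)·2.174²/(2·9.81) = 22.20 m
Δp = ρg·h_f = 818.0·9.81·22.20 = 178.2 kPa

Δp ≈ 178 kPa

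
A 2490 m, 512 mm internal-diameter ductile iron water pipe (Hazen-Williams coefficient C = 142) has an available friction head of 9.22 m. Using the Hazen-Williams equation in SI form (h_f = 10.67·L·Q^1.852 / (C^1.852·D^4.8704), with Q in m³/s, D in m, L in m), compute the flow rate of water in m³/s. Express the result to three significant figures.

Q ≈ 0.331 m³/s

Rearranging: Q = [h_f·C^1.852·D^4.8704 / (10.67·L)]^(1/1.852)
Q = [9.22·142^1.852·0.512^4.8704 / (10.67·2490)]^0.540 = 0.3309 m³/s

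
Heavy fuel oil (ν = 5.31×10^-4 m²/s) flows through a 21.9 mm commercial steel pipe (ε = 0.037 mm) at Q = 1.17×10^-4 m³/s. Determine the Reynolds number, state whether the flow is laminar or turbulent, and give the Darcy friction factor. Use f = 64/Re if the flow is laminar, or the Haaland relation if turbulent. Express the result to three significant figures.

V = 4Q/(πD²) = 0.3106 m/s
Re = VD/ν = 0.3106·0.0219/5.31×10^-4 = 12.8
Re < 2300 → laminar → f = 64/Re = 4.996

Re ≈ 12.8; laminar; f = 64/Re ≈ 5.00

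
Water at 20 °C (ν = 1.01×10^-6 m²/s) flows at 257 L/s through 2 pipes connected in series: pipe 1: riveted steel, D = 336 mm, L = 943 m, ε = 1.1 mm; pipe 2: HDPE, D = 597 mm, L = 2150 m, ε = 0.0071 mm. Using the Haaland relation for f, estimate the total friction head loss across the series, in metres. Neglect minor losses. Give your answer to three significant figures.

H ≈ 34.5 m

Pipe 1: V = 2.898 m/s, Re = 9.64×10^5, ε/D = 0.00327, f = 0.02699, h_1 = f(L/D)V²/2g = 32.44 m
Pipe 2: V = 0.9181 m/s, Re = 5.43×10^5, ε/D = 1.19×10^-5, f = 0.01302, h_2 = f(L/D)V²/2g = 2.014 m
Series → Q common, losses add: H = Σh = 34.45 m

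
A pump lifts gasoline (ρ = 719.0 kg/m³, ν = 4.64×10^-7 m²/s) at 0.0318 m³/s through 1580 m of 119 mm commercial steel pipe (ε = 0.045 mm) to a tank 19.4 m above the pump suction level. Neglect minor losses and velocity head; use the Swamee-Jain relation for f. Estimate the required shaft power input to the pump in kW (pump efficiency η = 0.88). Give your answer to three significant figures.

P_shaft ≈ 28.4 kW

V = 4Q/(πD²) = 2.859 m/s; Re = 7.33×10^5; ε/D = 3.78×10^-4; f = 0.01662
h_f = f(L/D)V²/2g = 91.96 m
Total head H = z + h_f = 19.4 + 91.96 = 111.4 m
P_hyd = ρgQH = 719.0·9.81·0.0318·111.4 = 24.98 kW
P_shaft = P_hyd/η = 24.98/0.88 = 28.38 kW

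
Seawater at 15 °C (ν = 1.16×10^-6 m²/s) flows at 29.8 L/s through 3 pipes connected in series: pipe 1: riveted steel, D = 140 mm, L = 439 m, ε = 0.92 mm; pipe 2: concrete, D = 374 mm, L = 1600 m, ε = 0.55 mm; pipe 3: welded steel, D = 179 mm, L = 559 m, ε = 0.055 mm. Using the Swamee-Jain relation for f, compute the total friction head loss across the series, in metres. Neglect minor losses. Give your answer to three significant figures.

Pipe 1: V = 1.936 m/s, Re = 2.34×10^5, ε/D = 0.00657, f = 0.03354, h_1 = f(L/D)V²/2g = 20.09 m
Pipe 2: V = 0.2713 m/s, Re = 8.75×10^4, ε/D = 0.00147, f = 0.02411, h_2 = f(L/D)V²/2g = 0.3868 m
Pipe 3: V = 1.184 m/s, Re = 1.83×10^5, ε/D = 3.07×10^-4, f = 0.01802, h_3 = f(L/D)V²/2g = 4.022 m
Series → Q common, losses add: H = Σh = 24.49 m

H ≈ 24.5 m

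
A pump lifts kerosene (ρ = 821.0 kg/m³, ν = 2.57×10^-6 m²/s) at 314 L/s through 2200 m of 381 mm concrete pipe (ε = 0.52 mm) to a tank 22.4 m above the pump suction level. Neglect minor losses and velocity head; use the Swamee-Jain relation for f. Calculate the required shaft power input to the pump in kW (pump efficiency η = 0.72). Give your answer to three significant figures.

V = 4Q/(πD²) = 2.754 m/s; Re = 4.08×10^5; ε/D = 0.00136; f = 0.02193
h_f = f(L/D)V²/2g = 48.95 m
Total head H = z + h_f = 22.4 + 48.95 = 71.35 m
P_hyd = ρgQH = 821.0·9.81·0.314·71.35 = 180.4 kW
P_shaft = P_hyd/η = 180.4/0.72 = 250.6 kW

P_shaft ≈ 251 kW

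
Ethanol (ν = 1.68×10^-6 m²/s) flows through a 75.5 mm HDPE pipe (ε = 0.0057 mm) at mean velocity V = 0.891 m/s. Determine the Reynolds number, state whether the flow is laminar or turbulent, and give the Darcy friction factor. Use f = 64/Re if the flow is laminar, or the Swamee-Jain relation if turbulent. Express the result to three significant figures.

Re = VD/ν = 0.8910·0.0755/1.68×10^-6 = 4.00×10^4
Re > 4000 → turbulent; ε/D = 7.55×10^-5
Swamee-Jain: f = 0.02211

Re ≈ 4.00×10^4; turbulent; f ≈ 0.0221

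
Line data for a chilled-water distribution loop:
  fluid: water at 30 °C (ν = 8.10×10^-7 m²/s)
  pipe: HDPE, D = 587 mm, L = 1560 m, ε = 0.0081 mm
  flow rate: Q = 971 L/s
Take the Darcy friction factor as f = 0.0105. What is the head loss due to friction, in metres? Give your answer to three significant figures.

h_f ≈ 18.3 m

V = 4Q/(πD²) = 4·0.971/(π·0.587²) = 3.588 m/s
h_f = f(L/D)V²/(2g) = 0.01050·(1560/0.587)·3.588²/(2·9.81) = 18.31 m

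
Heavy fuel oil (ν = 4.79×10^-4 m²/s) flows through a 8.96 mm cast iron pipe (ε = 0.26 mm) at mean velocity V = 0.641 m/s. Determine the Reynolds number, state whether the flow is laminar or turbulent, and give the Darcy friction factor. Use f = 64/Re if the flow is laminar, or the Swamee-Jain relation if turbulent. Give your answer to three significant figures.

Re ≈ 12.0; laminar; f = 64/Re ≈ 5.34

Re = VD/ν = 0.6410·0.00896/4.79×10^-4 = 12.0
Re < 2300 → laminar → f = 64/Re = 5.338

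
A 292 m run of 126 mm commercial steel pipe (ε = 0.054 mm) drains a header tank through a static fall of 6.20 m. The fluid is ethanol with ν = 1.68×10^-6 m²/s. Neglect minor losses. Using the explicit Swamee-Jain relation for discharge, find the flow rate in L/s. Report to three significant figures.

Swamee-Jain (Type II): Q = -0.965·√(gD⁵h_f/L)·ln[ε/(3.7D) + √(3.17ν²L/(gD³h_f))]
√(gD⁵h_f/L) = √(9.81·0.126⁵·6.20/292) = 0.002572
ε/(3.7D) = 1.16×10^-4; √(3.17ν²L/(gD³h_f)) = 1.47×10^-4
Q = -0.965·0.002572·ln(2.624×10^-4) = 0.02047 m³/s
Check: V = 1.64 m/s, Re = 1.23×10^5, f = 0.01957, h_f = 6.23 m ≈ 6.20 m ✓

Q ≈ 20.5 L/s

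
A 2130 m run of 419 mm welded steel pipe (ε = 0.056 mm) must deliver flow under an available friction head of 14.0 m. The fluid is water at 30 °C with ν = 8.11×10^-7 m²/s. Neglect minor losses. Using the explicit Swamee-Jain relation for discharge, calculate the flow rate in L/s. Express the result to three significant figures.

Q ≈ 272 L/s

Swamee-Jain (Type II): Q = -0.965·√(gD⁵h_f/L)·ln[ε/(3.7D) + √(3.17ν²L/(gD³h_f))]
√(gD⁵h_f/L) = √(9.81·0.419⁵·14.0/2130) = 0.02886
ε/(3.7D) = 3.61×10^-5; √(3.17ν²L/(gD³h_f)) = 2.10×10^-5
Q = -0.965·0.02886·ln(5.709×10^-5) = 0.2721 m³/s
Check: V = 1.97 m/s, Re = 1.02×10^6, f = 0.01396, h_f = 14.1 m ≈ 14.0 m ✓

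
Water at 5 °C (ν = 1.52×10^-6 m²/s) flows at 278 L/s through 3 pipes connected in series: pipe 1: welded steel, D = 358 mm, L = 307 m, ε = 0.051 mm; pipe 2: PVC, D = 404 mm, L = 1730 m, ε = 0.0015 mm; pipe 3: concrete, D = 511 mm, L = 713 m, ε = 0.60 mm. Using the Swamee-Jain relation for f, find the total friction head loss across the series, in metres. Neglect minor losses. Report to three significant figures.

H ≈ 20.8 m

Pipe 1: V = 2.762 m/s, Re = 6.50×10^5, ε/D = 1.42×10^-4, f = 0.01457, h_1 = f(L/D)V²/2g = 4.859 m
Pipe 2: V = 2.169 m/s, Re = 5.76×10^5, ε/D = 3.71×10^-6, f = 0.01283, h_2 = f(L/D)V²/2g = 13.17 m
Pipe 3: V = 1.356 m/s, Re = 4.56×10^5, ε/D = 0.00117, f = 0.02114, h_3 = f(L/D)V²/2g = 2.762 m
Series → Q common, losses add: H = Σh = 20.79 m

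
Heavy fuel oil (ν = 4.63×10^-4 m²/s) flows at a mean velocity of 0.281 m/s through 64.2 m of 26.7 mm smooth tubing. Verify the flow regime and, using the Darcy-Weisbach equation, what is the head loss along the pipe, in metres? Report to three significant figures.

h_f ≈ 38.2 m

Re = VD/ν = 0.281·0.02670/4.63×10^-4 = 16.2 → laminar (Re < 2300)
f = 64/Re = 3.950
h_f = f(L/D)V²/(2g) = 3.950·(64.2/0.02670)·0.281²/(2·9.81) = 38.22 m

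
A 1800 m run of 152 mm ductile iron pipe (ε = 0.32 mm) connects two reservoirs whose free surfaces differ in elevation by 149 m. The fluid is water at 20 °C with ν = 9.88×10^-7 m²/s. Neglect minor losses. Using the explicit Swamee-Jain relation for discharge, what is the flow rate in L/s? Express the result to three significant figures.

Q ≈ 58.1 L/s

Swamee-Jain (Type II): Q = -0.965·√(gD⁵h_f/L)·ln[ε/(3.7D) + √(3.17ν²L/(gD³h_f))]
√(gD⁵h_f/L) = √(9.81·0.152⁵·149/1800) = 0.008117
ε/(3.7D) = 5.69×10^-4; √(3.17ν²L/(gD³h_f)) = 3.29×10^-5
Q = -0.965·0.008117·ln(6.019×10^-4) = 0.05808 m³/s
Check: V = 3.20 m/s, Re = 4.92×10^5, f = 0.02422, h_f = 150 m ≈ 149 m ✓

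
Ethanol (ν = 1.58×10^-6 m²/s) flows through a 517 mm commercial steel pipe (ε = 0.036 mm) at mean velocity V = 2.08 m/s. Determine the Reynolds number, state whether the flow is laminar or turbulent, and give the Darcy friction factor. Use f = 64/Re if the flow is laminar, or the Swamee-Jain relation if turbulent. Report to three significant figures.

Re ≈ 6.81×10^5; turbulent; f ≈ 0.0136

Re = VD/ν = 2.080·0.517/1.58×10^-6 = 6.81×10^5
Re > 4000 → turbulent; ε/D = 6.96×10^-5
Swamee-Jain: f = 0.01358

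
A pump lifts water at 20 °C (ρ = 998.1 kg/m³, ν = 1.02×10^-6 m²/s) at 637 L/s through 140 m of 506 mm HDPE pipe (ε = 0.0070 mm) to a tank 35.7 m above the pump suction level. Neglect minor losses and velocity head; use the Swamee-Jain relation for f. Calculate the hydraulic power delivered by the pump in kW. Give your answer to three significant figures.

P_hyd ≈ 233 kW

V = 4Q/(πD²) = 3.168 m/s; Re = 1.57×10^6; ε/D = 1.38×10^-5; f = 0.01121
h_f = f(L/D)V²/2g = 1.586 m
Total head H = z + h_f = 35.7 + 1.586 = 37.29 m
P_hyd = ρgQH = 998.1·9.81·0.637·37.29 = 232.6 kW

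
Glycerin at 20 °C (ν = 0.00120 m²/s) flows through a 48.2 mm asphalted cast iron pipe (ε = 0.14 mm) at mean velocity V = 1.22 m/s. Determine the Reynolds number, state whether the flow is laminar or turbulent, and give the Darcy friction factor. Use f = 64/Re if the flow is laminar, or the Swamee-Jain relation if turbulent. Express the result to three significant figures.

Re ≈ 49.0; laminar; f = 64/Re ≈ 1.31

Re = VD/ν = 1.220·0.0482/0.00120 = 49.0
Re < 2300 → laminar → f = 64/Re = 1.306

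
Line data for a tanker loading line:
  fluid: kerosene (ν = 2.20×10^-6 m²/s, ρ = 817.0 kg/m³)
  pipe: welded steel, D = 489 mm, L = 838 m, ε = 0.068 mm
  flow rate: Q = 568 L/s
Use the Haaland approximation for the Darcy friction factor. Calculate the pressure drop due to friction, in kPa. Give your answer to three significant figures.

Δp ≈ 91.5 kPa

V = 4Q/(πD²) = 4·0.568/(π·0.489²) = 3.024 m/s
Re = VD/ν = 3.024·0.489/2.20×10^-6 = 6.72×10^5 → turbulent
ε/D = 0.068/489 = 1.39×10^-4
Haaland: f = 0.01429
h_f = f(L/D)V²/(2g) = 0.01429·(838/0.489)·3.024²/(2·9.81) = 11.42 m
Δp = ρg·h_f = 817.0·9.81·11.42 = 91.50 kPa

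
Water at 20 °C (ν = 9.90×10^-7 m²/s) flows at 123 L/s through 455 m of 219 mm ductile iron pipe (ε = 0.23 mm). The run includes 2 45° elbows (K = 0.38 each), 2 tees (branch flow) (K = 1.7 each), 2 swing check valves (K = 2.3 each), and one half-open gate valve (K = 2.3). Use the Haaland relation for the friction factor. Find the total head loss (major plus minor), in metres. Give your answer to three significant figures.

V = 4Q/(πD²) = 3.265 m/s; V²/2g = 0.5434 m
Re = 7.22×10^5, ε/D = 0.00105 → f = 0.02027 (Haaland)
Major: h_f = f(L/D)·V²/2g = 0.02027·2078·0.5434 = 22.88 m
Minor: ΣK = 11.1; h_m = ΣK·V²/2g = 6.010 m
Total H_L = 22.88 + 6.010 = 28.89 m

H_L ≈ 28.9 m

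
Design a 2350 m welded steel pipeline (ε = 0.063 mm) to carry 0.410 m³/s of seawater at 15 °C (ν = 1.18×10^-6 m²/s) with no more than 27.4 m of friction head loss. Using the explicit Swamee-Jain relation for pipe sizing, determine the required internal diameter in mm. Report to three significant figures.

D ≈ 446 mm

Swamee-Jain (Type III): D = 0.66·[ε^1.25·(LQ²/(gh_f))^4.75 + ν·Q^9.4·(L/(gh_f))^5.2]^0.04
LQ²/(gh_f) = 1.470; L/(gh_f) = 8.743
Term 1 = ε^1.25·(…)^4.75 = 3.50×10^-5; Term 2 = ν·Q^9.4·(…)^5.2 = 2.13×10^-5
D = 0.66·(3.50×10^-5 + 2.13×10^-5)^0.04 = 0.4462 m = 446 mm
Check: V = 2.62 m/s, Re = 9.91×10^5, f = 0.01408, h_f = 26.0 m ≈ 27.4 m ✓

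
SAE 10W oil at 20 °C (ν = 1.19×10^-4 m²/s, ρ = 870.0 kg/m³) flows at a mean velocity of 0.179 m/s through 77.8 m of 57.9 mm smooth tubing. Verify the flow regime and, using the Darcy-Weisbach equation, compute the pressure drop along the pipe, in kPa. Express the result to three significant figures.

Δp ≈ 13.8 kPa

Re = VD/ν = 0.179·0.05790/1.19×10^-4 = 87.1 → laminar (Re < 2300)
f = 64/Re = 0.7348
h_f = f(L/D)V²/(2g) = 0.7348·(77.8/0.05790)·0.179²/(2·9.81) = 1.613 m
Δp = ρg·h_f = 870.0·9.81·1.613 = 13.76 kPa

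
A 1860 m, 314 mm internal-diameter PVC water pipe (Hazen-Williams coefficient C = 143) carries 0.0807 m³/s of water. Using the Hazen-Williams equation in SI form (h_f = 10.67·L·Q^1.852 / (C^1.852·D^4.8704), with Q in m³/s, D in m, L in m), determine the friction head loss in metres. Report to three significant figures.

h_f ≈ 5.39 m

h_f = 10.67·1860·0.0807^1.852 / (143^1.852·0.314^4.8704) = 5.391 m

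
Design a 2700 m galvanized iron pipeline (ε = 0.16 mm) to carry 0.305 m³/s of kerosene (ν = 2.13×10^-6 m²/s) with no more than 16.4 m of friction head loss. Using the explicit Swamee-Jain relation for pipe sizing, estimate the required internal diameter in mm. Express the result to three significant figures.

D ≈ 471 mm

Swamee-Jain (Type III): D = 0.66·[ε^1.25·(LQ²/(gh_f))^4.75 + ν·Q^9.4·(L/(gh_f))^5.2]^0.04
LQ²/(gh_f) = 1.561; L/(gh_f) = 16.78
Term 1 = ε^1.25·(…)^4.75 = 1.49×10^-4; Term 2 = ν·Q^9.4·(…)^5.2 = 7.08×10^-5
D = 0.66·(1.49×10^-4 + 7.08×10^-5)^0.04 = 0.4712 m = 471 mm
Check: V = 1.75 m/s, Re = 3.87×10^5, f = 0.01698, h_f = 15.2 m ≈ 16.4 m ✓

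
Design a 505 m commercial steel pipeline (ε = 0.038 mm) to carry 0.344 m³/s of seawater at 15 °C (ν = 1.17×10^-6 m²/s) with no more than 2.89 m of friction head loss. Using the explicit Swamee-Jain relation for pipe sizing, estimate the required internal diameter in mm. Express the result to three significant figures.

Swamee-Jain (Type III): D = 0.66·[ε^1.25·(LQ²/(gh_f))^4.75 + ν·Q^9.4·(L/(gh_f))^5.2]^0.04
LQ²/(gh_f) = 2.108; L/(gh_f) = 17.81
Term 1 = ε^1.25·(…)^4.75 = 1.03×10^-4; Term 2 = ν·Q^9.4·(…)^5.2 = 1.64×10^-4
D = 0.66·(1.03×10^-4 + 1.64×10^-4)^0.04 = 0.4749 m = 475 mm
Check: V = 1.94 m/s, Re = 7.88×10^5, f = 0.01351, h_f = 2.76 m ≈ 2.89 m ✓

D ≈ 475 mm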